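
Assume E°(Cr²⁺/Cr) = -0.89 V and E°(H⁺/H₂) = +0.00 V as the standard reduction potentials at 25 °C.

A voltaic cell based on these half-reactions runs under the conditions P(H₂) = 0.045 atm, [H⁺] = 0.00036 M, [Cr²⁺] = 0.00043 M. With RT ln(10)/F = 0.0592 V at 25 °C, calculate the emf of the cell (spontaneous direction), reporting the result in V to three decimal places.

H⁺/H₂ is the cathode (higher E°), Cr²⁺/Cr the anode: E°cell = +0.00 − (-0.89) = +0.89 V, n = 2.
Overall: 2 H⁺(aq) + Cr(s) → H₂(g) + Cr²⁺(aq)
Q = P(H₂)·[Cr²⁺] / ([H⁺]^2); log Q = 2.174.
E = E° − (0.0592/n) log Q = +0.89 − (0.0592/2)(2.174) = +0.826 V.

+0.826 V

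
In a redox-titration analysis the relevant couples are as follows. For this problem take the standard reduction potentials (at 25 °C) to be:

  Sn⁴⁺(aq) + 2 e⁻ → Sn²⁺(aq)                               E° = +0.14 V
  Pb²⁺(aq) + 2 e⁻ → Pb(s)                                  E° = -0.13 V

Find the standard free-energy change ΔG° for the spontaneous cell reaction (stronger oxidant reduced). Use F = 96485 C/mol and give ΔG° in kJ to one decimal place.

-52.1 kJ

Sn⁴⁺/Sn²⁺ (E° = +0.14 V) is the cathode; Pb²⁺/Pb (E° = -0.13 V) is the anode, so E°cell = +0.27 V.
Balancing electrons gives n = 2 (lcm of 2 and 2).
ΔG° = −nFE° = −(2)(96485)(+0.27) = -52,102 J = -52.1 kJ.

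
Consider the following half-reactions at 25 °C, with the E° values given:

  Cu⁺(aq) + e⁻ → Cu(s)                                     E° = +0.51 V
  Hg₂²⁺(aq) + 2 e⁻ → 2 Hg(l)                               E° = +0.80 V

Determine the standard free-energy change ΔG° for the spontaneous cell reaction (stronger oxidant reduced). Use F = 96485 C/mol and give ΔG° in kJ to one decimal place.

-56.0 kJ

Hg₂²⁺/Hg (E° = +0.80 V) is the cathode; Cu⁺/Cu (E° = +0.51 V) is the anode, so E°cell = +0.29 V.
Balancing electrons gives n = 2 (lcm of 2 and 1).
ΔG° = −nFE° = −(2)(96485)(+0.29) = -55,961 J = -56.0 kJ.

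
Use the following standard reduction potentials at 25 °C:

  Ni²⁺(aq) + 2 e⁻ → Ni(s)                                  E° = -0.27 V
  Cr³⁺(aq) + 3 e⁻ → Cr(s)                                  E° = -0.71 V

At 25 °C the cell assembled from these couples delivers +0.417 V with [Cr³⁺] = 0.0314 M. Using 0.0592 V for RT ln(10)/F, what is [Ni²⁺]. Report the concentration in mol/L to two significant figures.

Ni²⁺/Ni is the cathode, Cr³⁺/Cr the anode: E°cell = +0.44 V, n = 6.
Overall reaction: 3 Ni²⁺(aq) + 2 Cr(s) → 3 Ni(s) + 2 Cr³⁺(aq); Q = [Cr³⁺]^2/[Ni²⁺]^3.
From E = E° − (0.0592/n) log Q: log Q = (E° − E)·n/0.0592 = (+0.44 − (+0.417))·6/0.0592 = 2.3311.
So 3·log[Ni²⁺] = 2·log(0.0314) − log Q = -3.0061 − (2.3311) = -5.3372; log[Ni²⁺] = -5.3372 / 3 = -1.7791; [Ni²⁺] = 10^(-1.7791) ≈ 0.017 M.

0.017 M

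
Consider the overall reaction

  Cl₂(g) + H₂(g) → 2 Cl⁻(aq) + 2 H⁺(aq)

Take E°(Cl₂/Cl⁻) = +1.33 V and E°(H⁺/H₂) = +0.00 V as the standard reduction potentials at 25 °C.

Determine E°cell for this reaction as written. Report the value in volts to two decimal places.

The Cl₂/Cl⁻ couple has the higher reduction potential, so it is the cathode; H⁺/H₂ is oxidised at the anode.
E°cell = E°(cathode) − E°(anode) = (+1.33) − (+0.00) = +1.33 V.

+1.33 V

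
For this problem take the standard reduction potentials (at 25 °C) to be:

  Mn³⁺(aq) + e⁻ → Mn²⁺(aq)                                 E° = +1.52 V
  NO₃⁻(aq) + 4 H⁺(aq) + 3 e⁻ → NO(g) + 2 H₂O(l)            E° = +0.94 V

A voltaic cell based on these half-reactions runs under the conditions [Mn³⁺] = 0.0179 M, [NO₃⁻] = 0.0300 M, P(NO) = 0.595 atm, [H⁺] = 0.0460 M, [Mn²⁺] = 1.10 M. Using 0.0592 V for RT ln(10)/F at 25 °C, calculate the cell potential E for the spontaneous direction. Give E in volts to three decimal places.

Mn³⁺/Mn²⁺ is the cathode (higher E°), NO₃⁻/NO the anode: E°cell = +1.52 − (+0.94) = +0.58 V, n = 3.
Overall: 3 Mn³⁺(aq) + NO(g) + 2 H₂O(l) → 3 Mn²⁺(aq) + NO₃⁻(aq) + 4 H⁺(aq)
Q = [Mn²⁺]^3·[NO₃⁻]·[H⁺]^4 / ([Mn³⁺]^3·P(NO)); log Q = -1.281.
E = E° − (0.0592/n) log Q = +0.58 − (0.0592/3)(-1.281) = +0.605 V.

+0.605 V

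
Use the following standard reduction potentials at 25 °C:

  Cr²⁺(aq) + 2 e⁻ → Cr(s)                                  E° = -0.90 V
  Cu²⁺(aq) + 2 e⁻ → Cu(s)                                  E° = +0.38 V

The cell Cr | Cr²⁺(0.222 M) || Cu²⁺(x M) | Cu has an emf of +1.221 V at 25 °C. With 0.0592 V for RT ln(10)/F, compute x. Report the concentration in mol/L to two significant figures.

0.0023 M

Cu²⁺/Cu is the cathode, Cr²⁺/Cr the anode: E°cell = +1.28 V, n = 2.
Overall reaction: Cu²⁺(aq) + Cr(s) → Cu(s) + Cr²⁺(aq); Q = [Cr²⁺]^1/[Cu²⁺]^1.
From E = E° − (0.0592/n) log Q: log Q = (E° − E)·n/0.0592 = (+1.28 − (+1.221))·2/0.0592 = 1.9932.
So 1·log[Cu²⁺] = 1·log(0.222) − log Q = -0.6536 − (1.9932) = -2.6468; [Cu²⁺] = 10^(-2.6468) ≈ 0.0023 M.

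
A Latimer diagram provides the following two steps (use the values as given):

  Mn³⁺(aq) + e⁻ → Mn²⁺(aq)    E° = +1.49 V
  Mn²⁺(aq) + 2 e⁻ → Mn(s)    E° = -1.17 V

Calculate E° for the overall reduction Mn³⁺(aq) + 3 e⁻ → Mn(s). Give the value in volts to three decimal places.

Since ΔG° = −nFE° is additive over sequential reductions, n₃E°₃ = n₁E°₁ + n₂E°₂.
E°₃ = (1×+1.49 + 2×-1.17) / 3 = (-0.850) / 3 = -0.283 V.
Simply averaging or adding the two E° values would be wrong; the electron-weighted sum is required.

-0.283 V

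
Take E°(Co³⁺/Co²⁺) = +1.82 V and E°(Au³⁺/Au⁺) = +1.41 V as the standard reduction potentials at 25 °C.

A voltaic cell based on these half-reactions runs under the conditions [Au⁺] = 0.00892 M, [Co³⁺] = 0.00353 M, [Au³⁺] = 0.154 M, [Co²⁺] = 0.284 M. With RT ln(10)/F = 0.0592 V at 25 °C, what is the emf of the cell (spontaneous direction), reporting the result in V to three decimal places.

Co³⁺/Co²⁺ is the cathode (higher E°), Au³⁺/Au⁺ the anode: E°cell = +1.82 − (+1.41) = +0.41 V, n = 2.
Overall: 2 Co³⁺(aq) + Au⁺(aq) → 2 Co²⁺(aq) + Au³⁺(aq)
Q = [Co²⁺]^2·[Au³⁺] / ([Co³⁺]^2·[Au⁺]); log Q = 5.048.
E = E° − (0.0592/n) log Q = +0.41 − (0.0592/2)(5.048) = +0.261 V.

+0.261 V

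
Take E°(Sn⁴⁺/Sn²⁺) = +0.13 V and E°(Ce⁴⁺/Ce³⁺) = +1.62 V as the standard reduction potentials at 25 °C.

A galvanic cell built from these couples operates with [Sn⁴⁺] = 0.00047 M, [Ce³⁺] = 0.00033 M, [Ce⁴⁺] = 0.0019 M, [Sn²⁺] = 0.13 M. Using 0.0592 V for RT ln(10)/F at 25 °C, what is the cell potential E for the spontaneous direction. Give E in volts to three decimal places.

+1.607 V

Ce⁴⁺/Ce³⁺ is the cathode (higher E°), Sn⁴⁺/Sn²⁺ the anode: E°cell = +1.62 − (+0.13) = +1.49 V, n = 2.
Overall: 2 Ce⁴⁺(aq) + Sn²⁺(aq) → 2 Ce³⁺(aq) + Sn⁴⁺(aq)
Q = [Ce³⁺]^2·[Sn⁴⁺] / ([Ce⁴⁺]^2·[Sn²⁺]); log Q = -3.962.
E = E° − (0.0592/n) log Q = +1.49 − (0.0592/2)(-3.962) = +1.607 V.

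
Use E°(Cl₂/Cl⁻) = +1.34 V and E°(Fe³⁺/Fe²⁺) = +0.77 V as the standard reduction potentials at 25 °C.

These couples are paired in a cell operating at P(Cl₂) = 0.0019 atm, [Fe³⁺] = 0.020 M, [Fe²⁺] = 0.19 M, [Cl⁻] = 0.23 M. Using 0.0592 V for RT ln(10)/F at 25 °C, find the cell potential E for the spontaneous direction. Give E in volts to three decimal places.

+0.585 V

Cl₂/Cl⁻ is the cathode (higher E°), Fe³⁺/Fe²⁺ the anode: E°cell = +1.34 − (+0.77) = +0.57 V, n = 2.
Overall: Cl₂(g) + 2 Fe²⁺(aq) → 2 Cl⁻(aq) + 2 Fe³⁺(aq)
Q = [Cl⁻]^2·[Fe³⁺]^2 / (P(Cl₂)·[Fe²⁺]^2); log Q = -0.511.
E = E° − (0.0592/n) log Q = +0.57 − (0.0592/2)(-0.511) = +0.585 V.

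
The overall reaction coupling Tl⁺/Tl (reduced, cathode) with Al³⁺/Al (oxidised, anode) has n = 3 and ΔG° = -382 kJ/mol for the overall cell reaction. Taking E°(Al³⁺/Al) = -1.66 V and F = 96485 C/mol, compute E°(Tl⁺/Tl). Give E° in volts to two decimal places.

-0.34 V

E°cell = −ΔG°/(nF) = −(-382×10³)/((3)(96485)) = +1.320 V.
Since Tl⁺/Tl is the cathode and Al³⁺/Al the anode, E°cell = E°(Tl⁺/Tl) − E°(Al³⁺/Al).
So E°(Tl⁺/Tl) = E°cell + E°(Al³⁺/Al) = +1.320 + (-1.66) = -0.34 V.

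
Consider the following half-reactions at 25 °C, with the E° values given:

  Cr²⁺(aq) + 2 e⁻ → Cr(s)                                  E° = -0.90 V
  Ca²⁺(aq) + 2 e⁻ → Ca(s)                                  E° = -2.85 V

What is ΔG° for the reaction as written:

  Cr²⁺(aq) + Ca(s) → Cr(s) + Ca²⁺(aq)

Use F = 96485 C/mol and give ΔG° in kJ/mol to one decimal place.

As written, Cr²⁺/Cr is reduced (cathode) and Ca²⁺/Ca is oxidised (anode), so E°cell = (-0.90) − (-2.85) = +1.95 V.
Balancing electrons gives n = 2.
ΔG° = −nFE° = −(2)(96485)(+1.95) = -376,292 J = -376.3 kJ/mol.

-376.3 kJ/mol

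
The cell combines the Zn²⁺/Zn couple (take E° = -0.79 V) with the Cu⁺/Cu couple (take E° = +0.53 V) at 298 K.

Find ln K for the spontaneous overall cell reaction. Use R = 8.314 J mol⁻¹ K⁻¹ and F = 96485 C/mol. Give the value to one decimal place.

Cathode: Cu⁺/Cu; anode: Zn²⁺/Zn. E°cell = (+0.53) − (-0.79) = +1.32 V, with n = 2.
ΔG° = −nFE° = −RT ln K, so ln K = nFE°/(RT) = (2)(96485)(+1.32) / ((8.314)(298)) = 102.810.

102.8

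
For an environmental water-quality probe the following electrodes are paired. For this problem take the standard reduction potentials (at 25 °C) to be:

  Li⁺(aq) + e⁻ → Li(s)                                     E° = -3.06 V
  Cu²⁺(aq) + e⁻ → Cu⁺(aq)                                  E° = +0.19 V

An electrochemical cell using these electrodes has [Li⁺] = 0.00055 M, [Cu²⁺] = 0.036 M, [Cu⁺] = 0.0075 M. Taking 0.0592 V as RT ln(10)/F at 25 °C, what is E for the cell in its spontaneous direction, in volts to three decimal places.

+3.483 V

Cu²⁺/Cu⁺ is the cathode (higher E°), Li⁺/Li the anode: E°cell = +0.19 − (-3.06) = +3.25 V, n = 1.
Overall: Cu²⁺(aq) + Li(s) → Cu⁺(aq) + Li⁺(aq)
Q = [Cu⁺]·[Li⁺] / ([Cu²⁺]); log Q = -3.941.
E = E° − (0.0592/n) log Q = +3.25 − (0.0592/1)(-3.941) = +3.483 V.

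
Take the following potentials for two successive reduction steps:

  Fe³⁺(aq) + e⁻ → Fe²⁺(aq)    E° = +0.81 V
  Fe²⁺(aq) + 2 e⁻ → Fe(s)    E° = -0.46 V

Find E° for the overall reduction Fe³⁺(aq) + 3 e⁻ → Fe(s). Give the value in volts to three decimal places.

Standard free energies of sequential steps add: ΔG°₃ = ΔG°₁ + ΔG°₂, so n₃E°₃ = n₁E°₁ + n₂E°₂.
E°₃ = (1×+0.81 + 2×-0.46) / 3 = (-0.110) / 3 = -0.037 V.

-0.037 V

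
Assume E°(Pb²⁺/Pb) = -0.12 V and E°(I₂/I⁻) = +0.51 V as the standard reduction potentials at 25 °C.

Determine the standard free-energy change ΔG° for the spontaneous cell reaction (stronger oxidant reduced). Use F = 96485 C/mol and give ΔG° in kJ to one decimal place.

-121.6 kJ

I₂/I⁻ (E° = +0.51 V) is the cathode; Pb²⁺/Pb (E° = -0.12 V) is the anode, so E°cell = +0.63 V.
Balancing electrons gives n = 2 (lcm of 2 and 2).
ΔG° = −nFE° = −(2)(96485)(+0.63) = -121,571 J = -121.6 kJ.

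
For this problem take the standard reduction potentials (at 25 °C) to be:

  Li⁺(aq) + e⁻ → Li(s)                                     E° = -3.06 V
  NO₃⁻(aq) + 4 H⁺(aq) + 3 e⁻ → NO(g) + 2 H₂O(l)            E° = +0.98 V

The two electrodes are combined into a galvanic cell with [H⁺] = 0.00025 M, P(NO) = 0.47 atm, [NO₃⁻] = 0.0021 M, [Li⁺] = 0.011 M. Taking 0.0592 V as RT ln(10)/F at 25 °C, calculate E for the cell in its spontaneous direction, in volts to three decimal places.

+3.825 V

NO₃⁻/NO is the cathode (higher E°), Li⁺/Li the anode: E°cell = +0.98 − (-3.06) = +4.04 V, n = 3.
Overall: NO₃⁻(aq) + 4 H⁺(aq) + 3 Li(s) → NO(g) + 2 H₂O(l) + 3 Li⁺(aq)
Q = P(NO)·[Li⁺]^3 / ([NO₃⁻]·[H⁺]^4); log Q = 10.882.
E = E° − (0.0592/n) log Q = +4.04 − (0.0592/3)(10.882) = +3.825 V.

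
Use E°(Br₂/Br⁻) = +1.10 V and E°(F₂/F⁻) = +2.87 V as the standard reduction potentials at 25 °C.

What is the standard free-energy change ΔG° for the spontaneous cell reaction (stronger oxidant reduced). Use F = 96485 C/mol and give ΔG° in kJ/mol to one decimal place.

F₂/F⁻ (E° = +2.87 V) is the cathode; Br₂/Br⁻ (E° = +1.10 V) is the anode, so E°cell = +1.77 V.
Balancing electrons gives n = 2 (lcm of 2 and 2).
ΔG° = −nFE° = −(2)(96485)(+1.77) = -341,557 J = -341.6 kJ/mol.

-341.6 kJ/mol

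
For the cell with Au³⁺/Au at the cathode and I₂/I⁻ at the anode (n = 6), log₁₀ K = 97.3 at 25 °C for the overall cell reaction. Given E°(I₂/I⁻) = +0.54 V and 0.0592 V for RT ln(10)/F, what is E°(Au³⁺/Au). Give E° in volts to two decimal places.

E°cell = (0.0592/n)·log K = (0.0592/6)(97.3) = +0.960 V.
Since Au³⁺/Au is the cathode and I₂/I⁻ the anode, E°cell = E°(Au³⁺/Au) − E°(I₂/I⁻).
So E°(Au³⁺/Au) = E°cell + E°(I₂/I⁻) = +0.960 + (+0.54) = +1.50 V.

+1.50 V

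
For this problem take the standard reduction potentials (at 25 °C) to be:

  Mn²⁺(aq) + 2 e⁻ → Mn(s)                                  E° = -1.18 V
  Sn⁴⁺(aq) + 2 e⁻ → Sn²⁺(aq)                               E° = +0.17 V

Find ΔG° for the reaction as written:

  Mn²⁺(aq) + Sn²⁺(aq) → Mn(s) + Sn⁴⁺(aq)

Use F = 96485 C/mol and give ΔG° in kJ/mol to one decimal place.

+260.5 kJ/mol

As written, Mn²⁺/Mn is reduced (cathode) and Sn⁴⁺/Sn²⁺ is oxidised (anode), so E°cell = (-1.18) − (+0.17) = -1.35 V.
Balancing electrons gives n = 2.
ΔG° = −nFE° = −(2)(96485)(-1.35) = 260,510 J = +260.5 kJ/mol.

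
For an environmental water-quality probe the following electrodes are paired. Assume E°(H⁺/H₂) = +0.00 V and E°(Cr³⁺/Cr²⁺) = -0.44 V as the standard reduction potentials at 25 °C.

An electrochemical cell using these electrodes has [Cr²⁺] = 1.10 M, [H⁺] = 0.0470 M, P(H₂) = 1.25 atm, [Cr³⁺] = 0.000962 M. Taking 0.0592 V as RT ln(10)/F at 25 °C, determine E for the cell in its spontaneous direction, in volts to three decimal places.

+0.540 V

H⁺/H₂ is the cathode (higher E°), Cr³⁺/Cr²⁺ the anode: E°cell = +0.00 − (-0.44) = +0.44 V, n = 2.
Overall: 2 H⁺(aq) + 2 Cr²⁺(aq) → H₂(g) + 2 Cr³⁺(aq)
Q = P(H₂)·[Cr³⁺]^2 / ([H⁺]^2·[Cr²⁺]^2); log Q = -3.364.
E = E° − (0.0592/n) log Q = +0.44 − (0.0592/2)(-3.364) = +0.540 V.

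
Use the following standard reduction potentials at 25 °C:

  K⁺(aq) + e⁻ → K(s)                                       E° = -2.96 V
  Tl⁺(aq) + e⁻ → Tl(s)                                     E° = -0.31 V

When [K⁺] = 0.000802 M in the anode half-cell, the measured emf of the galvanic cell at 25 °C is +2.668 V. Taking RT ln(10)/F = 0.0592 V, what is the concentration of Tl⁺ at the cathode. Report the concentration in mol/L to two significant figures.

Tl⁺/Tl is the cathode, K⁺/K the anode: E°cell = +2.65 V, n = 1.
Overall reaction: Tl⁺(aq) + K(s) → Tl(s) + K⁺(aq); Q = [K⁺]^1/[Tl⁺]^1.
From E = E° − (0.0592/n) log Q: log Q = (E° − E)·n/0.0592 = (+2.65 − (+2.668))·1/0.0592 = -0.3041.
So 1·log[Tl⁺] = 1·log(0.000802) − log Q = -3.0958 − (-0.3041) = -2.7917; [Tl⁺] = 10^(-2.7917) ≈ 0.0016 M.

0.0016 M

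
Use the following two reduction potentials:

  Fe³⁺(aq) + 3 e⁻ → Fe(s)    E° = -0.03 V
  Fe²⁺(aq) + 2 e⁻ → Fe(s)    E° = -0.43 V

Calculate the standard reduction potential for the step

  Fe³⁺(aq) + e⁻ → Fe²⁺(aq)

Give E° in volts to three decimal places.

Sequential free energies add, so n₃E°₃ = n₁E°₁ + n₂E°₂.
With n₃ = 3, and the known step contributing 2×(-0.43) V, the unknown satisfies 1·E° = 3×(-0.03) − 2×(-0.43) = +0.770.
E° = +0.770 / 1 = +0.770 V.

+0.770 V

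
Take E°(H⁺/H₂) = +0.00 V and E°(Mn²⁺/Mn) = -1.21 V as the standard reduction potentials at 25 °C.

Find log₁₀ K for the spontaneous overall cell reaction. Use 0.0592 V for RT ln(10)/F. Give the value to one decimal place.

40.9

Cathode: H⁺/H₂; anode: Mn²⁺/Mn. E°cell = +1.21 V, n = 2.
log K = nE°cell / 0.0592 = (2)(+1.21) / 0.0592 = 40.9.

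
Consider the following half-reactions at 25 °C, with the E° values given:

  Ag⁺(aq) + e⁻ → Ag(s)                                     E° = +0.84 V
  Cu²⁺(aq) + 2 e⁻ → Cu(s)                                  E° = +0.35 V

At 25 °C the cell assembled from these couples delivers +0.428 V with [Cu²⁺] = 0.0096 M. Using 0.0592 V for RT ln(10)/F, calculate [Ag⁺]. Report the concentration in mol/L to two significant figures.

0.0088 M

Ag⁺/Ag is the cathode, Cu²⁺/Cu the anode: E°cell = +0.49 V, n = 2.
Overall reaction: 2 Ag⁺(aq) + Cu(s) → 2 Ag(s) + Cu²⁺(aq); Q = [Cu²⁺]^1/[Ag⁺]^2.
From E = E° − (0.0592/n) log Q: log Q = (E° − E)·n/0.0592 = (+0.49 − (+0.428))·2/0.0592 = 2.0946.
So 2·log[Ag⁺] = 1·log(0.0096) − log Q = -2.0177 − (2.0946) = -4.1123; log[Ag⁺] = -4.1123 / 2 = -2.0562; [Ag⁺] = 10^(-2.0562) ≈ 0.0088 M.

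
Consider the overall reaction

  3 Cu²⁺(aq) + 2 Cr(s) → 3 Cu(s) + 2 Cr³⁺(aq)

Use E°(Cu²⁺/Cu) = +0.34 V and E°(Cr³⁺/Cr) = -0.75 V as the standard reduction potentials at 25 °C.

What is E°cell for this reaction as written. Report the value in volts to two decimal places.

The Cu²⁺/Cu couple has the higher reduction potential, so it is the cathode; Cr³⁺/Cr is oxidised at the anode.
E°cell = E°(cathode) − E°(anode) = (+0.34) − (-0.75) = +1.09 V.

+1.09 V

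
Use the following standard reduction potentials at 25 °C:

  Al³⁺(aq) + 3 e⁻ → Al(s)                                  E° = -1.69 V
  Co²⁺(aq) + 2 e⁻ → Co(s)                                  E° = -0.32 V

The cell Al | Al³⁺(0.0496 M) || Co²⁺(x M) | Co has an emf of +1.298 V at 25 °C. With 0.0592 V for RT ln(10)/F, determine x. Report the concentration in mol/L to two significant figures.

0.00050 M

Co²⁺/Co is the cathode, Al³⁺/Al the anode: E°cell = +1.37 V, n = 6.
Overall reaction: 3 Co²⁺(aq) + 2 Al(s) → 3 Co(s) + 2 Al³⁺(aq); Q = [Al³⁺]^2/[Co²⁺]^3.
From E = E° − (0.0592/n) log Q: log Q = (E° − E)·n/0.0592 = (+1.37 − (+1.298))·6/0.0592 = 7.2973.
So 3·log[Co²⁺] = 2·log(0.0496) − log Q = -2.6090 − (7.2973) = -9.9063; log[Co²⁺] = -9.9063 / 3 = -3.3021; [Co²⁺] = 10^(-3.3021) ≈ 0.00050 M.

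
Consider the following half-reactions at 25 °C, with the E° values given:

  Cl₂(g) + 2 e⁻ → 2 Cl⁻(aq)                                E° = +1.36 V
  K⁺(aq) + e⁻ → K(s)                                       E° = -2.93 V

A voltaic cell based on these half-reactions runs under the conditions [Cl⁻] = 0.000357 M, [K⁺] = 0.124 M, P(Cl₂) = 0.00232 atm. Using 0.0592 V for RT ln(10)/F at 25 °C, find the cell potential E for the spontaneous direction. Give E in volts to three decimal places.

+4.470 V

Cl₂/Cl⁻ is the cathode (higher E°), K⁺/K the anode: E°cell = +1.36 − (-2.93) = +4.29 V, n = 2.
Overall: Cl₂(g) + 2 K(s) → 2 Cl⁻(aq) + 2 K⁺(aq)
Q = [Cl⁻]^2·[K⁺]^2 / (P(Cl₂)); log Q = -6.073.
E = E° − (0.0592/n) log Q = +4.29 − (0.0592/2)(-6.073) = +4.470 V.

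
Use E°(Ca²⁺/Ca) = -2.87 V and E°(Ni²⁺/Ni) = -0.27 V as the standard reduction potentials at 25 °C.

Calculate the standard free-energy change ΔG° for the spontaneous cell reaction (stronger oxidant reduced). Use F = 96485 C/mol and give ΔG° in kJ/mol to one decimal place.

Ni²⁺/Ni (E° = -0.27 V) is the cathode; Ca²⁺/Ca (E° = -2.87 V) is the anode, so E°cell = +2.60 V.
Balancing electrons gives n = 2 (lcm of 2 and 2).
ΔG° = −nFE° = −(2)(96485)(+2.60) = -501,722 J = -501.7 kJ/mol.

-501.7 kJ/mol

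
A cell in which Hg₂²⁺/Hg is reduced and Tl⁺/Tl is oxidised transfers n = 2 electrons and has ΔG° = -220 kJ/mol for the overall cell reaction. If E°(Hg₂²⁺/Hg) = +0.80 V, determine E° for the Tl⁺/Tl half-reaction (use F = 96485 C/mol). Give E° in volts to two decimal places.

E°cell = −ΔG°/(nF) = −(-220×10³)/((2)(96485)) = +1.140 V.
Since Hg₂²⁺/Hg is the cathode and Tl⁺/Tl the anode, E°cell = E°(Hg₂²⁺/Hg) − E°(Tl⁺/Tl).
So E°(Tl⁺/Tl) = E°(Hg₂²⁺/Hg) − E°cell = (+0.80) − (+1.140) = -0.34 V.

-0.34 V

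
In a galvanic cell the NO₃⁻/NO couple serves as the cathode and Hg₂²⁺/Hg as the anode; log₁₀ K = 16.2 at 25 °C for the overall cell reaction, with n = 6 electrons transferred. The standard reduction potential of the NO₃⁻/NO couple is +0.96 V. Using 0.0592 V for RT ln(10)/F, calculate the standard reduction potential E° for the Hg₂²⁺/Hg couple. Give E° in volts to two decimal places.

+0.80 V

E°cell = (0.0592/n)·log K = (0.0592/6)(16.2) = +0.160 V.
Since NO₃⁻/NO is the cathode and Hg₂²⁺/Hg the anode, E°cell = E°(NO₃⁻/NO) − E°(Hg₂²⁺/Hg).
So E°(Hg₂²⁺/Hg) = E°(NO₃⁻/NO) − E°cell = (+0.96) − (+0.160) = +0.80 V.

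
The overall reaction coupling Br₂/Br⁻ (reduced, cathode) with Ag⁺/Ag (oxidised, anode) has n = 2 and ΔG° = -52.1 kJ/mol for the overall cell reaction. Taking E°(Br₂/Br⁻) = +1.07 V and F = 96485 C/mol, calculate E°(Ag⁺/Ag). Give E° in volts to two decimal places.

+0.80 V

E°cell = −ΔG°/(nF) = −(-52.1×10³)/((2)(96485)) = +0.270 V.
Since Br₂/Br⁻ is the cathode and Ag⁺/Ag the anode, E°cell = E°(Br₂/Br⁻) − E°(Ag⁺/Ag).
So E°(Ag⁺/Ag) = E°(Br₂/Br⁻) − E°cell = (+1.07) − (+0.270) = +0.80 V.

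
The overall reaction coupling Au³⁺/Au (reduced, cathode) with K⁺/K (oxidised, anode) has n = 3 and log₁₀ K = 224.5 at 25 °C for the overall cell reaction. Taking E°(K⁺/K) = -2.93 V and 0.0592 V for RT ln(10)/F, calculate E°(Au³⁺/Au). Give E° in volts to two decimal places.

E°cell = (0.0592/n)·log K = (0.0592/3)(224.5) = +4.430 V.
Since Au³⁺/Au is the cathode and K⁺/K the anode, E°cell = E°(Au³⁺/Au) − E°(K⁺/K).
So E°(Au³⁺/Au) = E°cell + E°(K⁺/K) = +4.430 + (-2.93) = +1.50 V.

+1.50 V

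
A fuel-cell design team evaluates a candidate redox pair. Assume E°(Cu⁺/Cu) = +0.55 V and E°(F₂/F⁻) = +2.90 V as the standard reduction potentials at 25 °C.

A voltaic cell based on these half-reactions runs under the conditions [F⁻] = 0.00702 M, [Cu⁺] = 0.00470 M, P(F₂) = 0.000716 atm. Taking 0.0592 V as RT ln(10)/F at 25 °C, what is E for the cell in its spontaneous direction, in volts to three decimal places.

+2.522 V

F₂/F⁻ is the cathode (higher E°), Cu⁺/Cu the anode: E°cell = +2.90 − (+0.55) = +2.35 V, n = 2.
Overall: F₂(g) + 2 Cu(s) → 2 F⁻(aq) + 2 Cu⁺(aq)
Q = [F⁻]^2·[Cu⁺]^2 / (P(F₂)); log Q = -5.818.
E = E° − (0.0592/n) log Q = +2.35 − (0.0592/2)(-5.818) = +2.522 V.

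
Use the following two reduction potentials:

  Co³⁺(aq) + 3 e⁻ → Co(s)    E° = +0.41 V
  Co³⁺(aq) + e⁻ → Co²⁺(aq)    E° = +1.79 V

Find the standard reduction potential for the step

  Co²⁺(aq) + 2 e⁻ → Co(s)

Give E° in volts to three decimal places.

-0.280 V

Sequential free energies add, so n₃E°₃ = n₁E°₁ + n₂E°₂.
With n₃ = 3, and the known step contributing 1×(+1.79) V, the unknown satisfies 2·E° = 3×(+0.41) − 1×(+1.79) = -0.560.
E° = -0.560 / 2 = -0.280 V.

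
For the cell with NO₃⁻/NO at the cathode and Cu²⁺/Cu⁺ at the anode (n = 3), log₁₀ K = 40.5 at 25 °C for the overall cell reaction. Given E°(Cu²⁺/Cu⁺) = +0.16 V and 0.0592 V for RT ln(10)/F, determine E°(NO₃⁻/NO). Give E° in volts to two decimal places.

E°cell = (0.0592/n)·log K = (0.0592/3)(40.5) = +0.799 V.
Since NO₃⁻/NO is the cathode and Cu²⁺/Cu⁺ the anode, E°cell = E°(NO₃⁻/NO) − E°(Cu²⁺/Cu⁺).
So E°(NO₃⁻/NO) = E°cell + E°(Cu²⁺/Cu⁺) = +0.799 + (+0.16) = +0.96 V.

+0.96 V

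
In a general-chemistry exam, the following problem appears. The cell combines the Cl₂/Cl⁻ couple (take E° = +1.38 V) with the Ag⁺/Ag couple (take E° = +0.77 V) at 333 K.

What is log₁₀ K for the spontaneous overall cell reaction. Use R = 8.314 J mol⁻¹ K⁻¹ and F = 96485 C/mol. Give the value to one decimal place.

18.5

Cathode: Cl₂/Cl⁻; anode: Ag⁺/Ag. E°cell = (+1.38) − (+0.77) = +0.61 V, with n = 2.
ΔG° = −nFE° = −RT ln K, so ln K = nFE°/(RT) = (2)(96485)(+0.61) / ((8.314)(333)) = 42.517.
log₁₀ K = 42.517 / ln 10 = 18.5.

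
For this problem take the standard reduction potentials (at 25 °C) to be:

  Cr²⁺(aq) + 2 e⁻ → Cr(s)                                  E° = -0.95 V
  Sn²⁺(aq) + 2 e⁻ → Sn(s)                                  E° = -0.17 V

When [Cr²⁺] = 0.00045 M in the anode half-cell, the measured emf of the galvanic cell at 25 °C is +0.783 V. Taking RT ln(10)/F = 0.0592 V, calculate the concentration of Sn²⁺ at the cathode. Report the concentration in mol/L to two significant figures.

Sn²⁺/Sn is the cathode, Cr²⁺/Cr the anode: E°cell = +0.78 V, n = 2.
Overall reaction: Sn²⁺(aq) + Cr(s) → Sn(s) + Cr²⁺(aq); Q = [Cr²⁺]^1/[Sn²⁺]^1.
From E = E° − (0.0592/n) log Q: log Q = (E° − E)·n/0.0592 = (+0.78 − (+0.783))·2/0.0592 = -0.1014.
So 1·log[Sn²⁺] = 1·log(0.00045) − log Q = -3.3468 − (-0.1014) = -3.2454; [Sn²⁺] = 10^(-3.2454) ≈ 0.00057 M.

0.00057 M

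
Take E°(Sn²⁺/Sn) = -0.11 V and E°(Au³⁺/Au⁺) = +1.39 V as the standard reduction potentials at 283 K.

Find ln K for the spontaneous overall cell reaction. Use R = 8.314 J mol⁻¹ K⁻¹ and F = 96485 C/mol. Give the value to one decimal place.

123.0

Cathode: Au³⁺/Au⁺; anode: Sn²⁺/Sn. E°cell = (+1.39) − (-0.11) = +1.50 V, with n = 2.
ΔG° = −nFE° = −RT ln K, so ln K = nFE°/(RT) = (2)(96485)(+1.50) / ((8.314)(283)) = 123.023.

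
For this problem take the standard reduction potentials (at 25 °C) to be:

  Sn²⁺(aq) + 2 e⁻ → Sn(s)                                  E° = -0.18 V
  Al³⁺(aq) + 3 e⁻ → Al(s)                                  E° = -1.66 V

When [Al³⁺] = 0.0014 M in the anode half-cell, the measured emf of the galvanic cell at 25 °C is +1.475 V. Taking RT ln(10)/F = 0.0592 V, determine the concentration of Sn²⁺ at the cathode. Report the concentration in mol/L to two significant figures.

Sn²⁺/Sn is the cathode, Al³⁺/Al the anode: E°cell = +1.48 V, n = 6.
Overall reaction: 3 Sn²⁺(aq) + 2 Al(s) → 3 Sn(s) + 2 Al³⁺(aq); Q = [Al³⁺]^2/[Sn²⁺]^3.
From E = E° − (0.0592/n) log Q: log Q = (E° − E)·n/0.0592 = (+1.48 − (+1.475))·6/0.0592 = 0.5068.
So 3·log[Sn²⁺] = 2·log(0.0014) − log Q = -5.7077 − (0.5068) = -6.2145; log[Sn²⁺] = -6.2145 / 3 = -2.0715; [Sn²⁺] = 10^(-2.0715) ≈ 0.0085 M.

0.0085 M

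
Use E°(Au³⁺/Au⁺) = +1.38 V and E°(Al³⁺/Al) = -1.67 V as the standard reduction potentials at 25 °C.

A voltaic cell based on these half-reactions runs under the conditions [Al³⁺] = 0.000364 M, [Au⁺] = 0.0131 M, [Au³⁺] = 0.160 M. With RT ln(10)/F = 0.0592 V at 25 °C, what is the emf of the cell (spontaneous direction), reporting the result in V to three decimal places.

Au³⁺/Au⁺ is the cathode (higher E°), Al³⁺/Al the anode: E°cell = +1.38 − (-1.67) = +3.05 V, n = 6.
Overall: 3 Au³⁺(aq) + 2 Al(s) → 3 Au⁺(aq) + 2 Al³⁺(aq)
Q = [Au⁺]^3·[Al³⁺]^2 / ([Au³⁺]^3); log Q = -10.138.
E = E° − (0.0592/n) log Q = +3.05 − (0.0592/6)(-10.138) = +3.150 V.

+3.150 V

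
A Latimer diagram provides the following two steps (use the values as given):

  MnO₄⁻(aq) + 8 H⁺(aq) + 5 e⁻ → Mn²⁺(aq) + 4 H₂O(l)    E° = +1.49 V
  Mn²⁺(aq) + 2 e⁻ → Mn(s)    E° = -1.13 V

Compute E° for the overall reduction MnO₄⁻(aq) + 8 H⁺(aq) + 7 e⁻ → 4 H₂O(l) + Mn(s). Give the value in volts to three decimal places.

+0.741 V

Adding the free-energy changes (−nFE°) of the two steps gives −n₃FE°₃ = −n₁FE°₁ − n₂FE°₂.
E°₃ = (5×+1.49 + 2×-1.13) / 7 = (+5.190) / 7 = +0.741 V.
Simply averaging or adding the two E° values would be wrong; the electron-weighted sum is required.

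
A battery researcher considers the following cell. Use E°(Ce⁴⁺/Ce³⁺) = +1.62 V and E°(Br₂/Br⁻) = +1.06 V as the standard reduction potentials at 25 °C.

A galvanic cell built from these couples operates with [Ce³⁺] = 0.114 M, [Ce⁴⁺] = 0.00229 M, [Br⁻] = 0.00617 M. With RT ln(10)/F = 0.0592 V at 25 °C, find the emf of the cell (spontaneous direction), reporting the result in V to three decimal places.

Ce⁴⁺/Ce³⁺ is the cathode (higher E°), Br₂/Br⁻ the anode: E°cell = +1.62 − (+1.06) = +0.56 V, n = 2.
Overall: 2 Ce⁴⁺(aq) + 2 Br⁻(aq) → 2 Ce³⁺(aq) + Br₂(l)
Q = [Ce³⁺]^2 / ([Ce⁴⁺]^2·[Br⁻]^2); log Q = 7.814.
E = E° − (0.0592/n) log Q = +0.56 − (0.0592/2)(7.814) = +0.329 V.

+0.329 V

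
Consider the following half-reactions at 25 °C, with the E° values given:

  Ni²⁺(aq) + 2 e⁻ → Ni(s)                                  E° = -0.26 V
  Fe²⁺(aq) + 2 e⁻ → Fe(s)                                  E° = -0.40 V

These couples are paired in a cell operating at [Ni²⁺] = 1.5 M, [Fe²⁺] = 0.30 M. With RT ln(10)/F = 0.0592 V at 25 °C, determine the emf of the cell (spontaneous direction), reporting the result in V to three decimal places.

+0.161 V

Ni²⁺/Ni is the cathode (higher E°), Fe²⁺/Fe the anode: E°cell = -0.26 − (-0.40) = +0.14 V, n = 2.
Overall: Ni²⁺(aq) + Fe(s) → Ni(s) + Fe²⁺(aq)
Q = [Fe²⁺] / ([Ni²⁺]); log Q = -0.699.
E = E° − (0.0592/n) log Q = +0.14 − (0.0592/2)(-0.699) = +0.161 V.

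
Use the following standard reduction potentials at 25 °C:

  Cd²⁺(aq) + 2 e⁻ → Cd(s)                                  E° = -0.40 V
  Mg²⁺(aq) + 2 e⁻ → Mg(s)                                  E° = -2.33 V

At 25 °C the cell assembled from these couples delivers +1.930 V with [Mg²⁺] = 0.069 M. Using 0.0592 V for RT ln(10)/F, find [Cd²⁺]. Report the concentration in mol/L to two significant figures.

Cd²⁺/Cd is the cathode, Mg²⁺/Mg the anode: E°cell = +1.93 V, n = 2.
Overall reaction: Cd²⁺(aq) + Mg(s) → Cd(s) + Mg²⁺(aq); Q = [Mg²⁺]^1/[Cd²⁺]^1.
From E = E° − (0.0592/n) log Q: log Q = (E° − E)·n/0.0592 = (+1.93 − (+1.930))·2/0.0592 = 0.0000.
So 1·log[Cd²⁺] = 1·log(0.069) − log Q = -1.1612 − (0.0000) = -1.1612; [Cd²⁺] = 10^(-1.1612) ≈ 0.069 M.

0.069 M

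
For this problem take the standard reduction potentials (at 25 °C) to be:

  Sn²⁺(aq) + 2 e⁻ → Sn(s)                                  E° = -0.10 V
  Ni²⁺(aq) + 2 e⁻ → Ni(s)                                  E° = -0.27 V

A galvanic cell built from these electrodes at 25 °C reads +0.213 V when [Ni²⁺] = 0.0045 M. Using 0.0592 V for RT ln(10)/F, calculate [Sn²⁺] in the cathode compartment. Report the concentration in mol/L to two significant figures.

Sn²⁺/Sn is the cathode, Ni²⁺/Ni the anode: E°cell = +0.17 V, n = 2.
Overall reaction: Sn²⁺(aq) + Ni(s) → Sn(s) + Ni²⁺(aq); Q = [Ni²⁺]^1/[Sn²⁺]^1.
From E = E° − (0.0592/n) log Q: log Q = (E° − E)·n/0.0592 = (+0.17 − (+0.213))·2/0.0592 = -1.4527.
So 1·log[Sn²⁺] = 1·log(0.0045) − log Q = -2.3468 − (-1.4527) = -0.8941; [Sn²⁺] = 10^(-0.8941) ≈ 0.13 M.

0.13 M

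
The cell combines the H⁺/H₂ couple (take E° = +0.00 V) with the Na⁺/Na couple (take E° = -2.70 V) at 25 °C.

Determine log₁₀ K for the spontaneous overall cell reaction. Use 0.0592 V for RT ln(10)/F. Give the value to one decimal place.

Cathode: H⁺/H₂; anode: Na⁺/Na. E°cell = +2.70 V, n = 2.
log K = nE°cell / 0.0592 = (2)(+2.70) / 0.0592 = 91.2.

91.2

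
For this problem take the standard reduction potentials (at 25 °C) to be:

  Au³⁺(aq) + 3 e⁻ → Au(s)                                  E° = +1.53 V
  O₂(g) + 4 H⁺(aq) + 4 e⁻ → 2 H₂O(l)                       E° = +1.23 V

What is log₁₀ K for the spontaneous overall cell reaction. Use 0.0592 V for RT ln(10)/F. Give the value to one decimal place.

Cathode: Au³⁺/Au; anode: O₂/H₂O. E°cell = +0.30 V, n = 12.
log K = nE°cell / 0.0592 = (12)(+0.30) / 0.0592 = 60.8.

60.8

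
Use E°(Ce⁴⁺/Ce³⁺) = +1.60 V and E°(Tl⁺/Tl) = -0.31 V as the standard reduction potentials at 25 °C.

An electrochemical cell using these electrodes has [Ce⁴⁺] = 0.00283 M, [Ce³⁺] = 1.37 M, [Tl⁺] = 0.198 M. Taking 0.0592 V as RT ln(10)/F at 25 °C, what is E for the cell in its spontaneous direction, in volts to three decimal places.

Ce⁴⁺/Ce³⁺ is the cathode (higher E°), Tl⁺/Tl the anode: E°cell = +1.60 − (-0.31) = +1.91 V, n = 1.
Overall: Ce⁴⁺(aq) + Tl(s) → Ce³⁺(aq) + Tl⁺(aq)
Q = [Ce³⁺]·[Tl⁺] / ([Ce⁴⁺]); log Q = 1.982.
E = E° − (0.0592/n) log Q = +1.91 − (0.0592/1)(1.982) = +1.793 V.

+1.793 V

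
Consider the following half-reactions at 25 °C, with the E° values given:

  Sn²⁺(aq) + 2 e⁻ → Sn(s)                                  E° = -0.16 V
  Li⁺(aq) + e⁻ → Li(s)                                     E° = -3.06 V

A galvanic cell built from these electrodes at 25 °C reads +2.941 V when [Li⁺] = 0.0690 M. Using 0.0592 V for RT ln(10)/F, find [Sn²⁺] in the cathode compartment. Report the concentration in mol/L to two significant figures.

Sn²⁺/Sn is the cathode, Li⁺/Li the anode: E°cell = +2.90 V, n = 2.
Overall reaction: Sn²⁺(aq) + 2 Li(s) → Sn(s) + 2 Li⁺(aq); Q = [Li⁺]^2/[Sn²⁺]^1.
From E = E° − (0.0592/n) log Q: log Q = (E° − E)·n/0.0592 = (+2.90 − (+2.941))·2/0.0592 = -1.3851.
So 1·log[Sn²⁺] = 2·log(0.069) − log Q = -2.3223 − (-1.3851) = -0.9372; [Sn²⁺] = 10^(-0.9372) ≈ 0.12 M.

0.12 M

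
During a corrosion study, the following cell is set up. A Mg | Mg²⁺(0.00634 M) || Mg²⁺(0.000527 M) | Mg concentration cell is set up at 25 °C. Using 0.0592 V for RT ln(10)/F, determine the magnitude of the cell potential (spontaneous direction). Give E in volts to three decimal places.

For a concentration cell E°cell = 0. The 0.00634 M side is the cathode (reduction is favoured where [Mg²⁺] is higher).
With n = 2, E = −(0.0592/2) log([Mg²⁺]ₐₙ/[Mg²⁺]꜀ₐₜ) = −(0.0592/2) log(0.000527/0.00634) = −(0.0592/2)(-1.080) = +0.032 V.

+0.032 V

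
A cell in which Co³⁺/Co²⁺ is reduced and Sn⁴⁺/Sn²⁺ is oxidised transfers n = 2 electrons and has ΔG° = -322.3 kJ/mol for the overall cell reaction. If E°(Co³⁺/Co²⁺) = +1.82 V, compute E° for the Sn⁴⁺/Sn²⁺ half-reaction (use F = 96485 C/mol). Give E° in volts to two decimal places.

+0.15 V

E°cell = −ΔG°/(nF) = −(-322.3×10³)/((2)(96485)) = +1.670 V.
Since Co³⁺/Co²⁺ is the cathode and Sn⁴⁺/Sn²⁺ the anode, E°cell = E°(Co³⁺/Co²⁺) − E°(Sn⁴⁺/Sn²⁺).
So E°(Sn⁴⁺/Sn²⁺) = E°(Co³⁺/Co²⁺) − E°cell = (+1.82) − (+1.670) = +0.15 V.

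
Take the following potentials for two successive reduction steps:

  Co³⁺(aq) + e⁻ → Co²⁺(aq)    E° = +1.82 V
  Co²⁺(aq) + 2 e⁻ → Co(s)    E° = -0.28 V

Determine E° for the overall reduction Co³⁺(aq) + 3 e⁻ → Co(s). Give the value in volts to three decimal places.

+0.420 V

Since ΔG° = −nFE° is additive over sequential reductions, n₃E°₃ = n₁E°₁ + n₂E°₂.
E°₃ = (1×+1.82 + 2×-0.28) / 3 = (+1.260) / 3 = +0.420 V.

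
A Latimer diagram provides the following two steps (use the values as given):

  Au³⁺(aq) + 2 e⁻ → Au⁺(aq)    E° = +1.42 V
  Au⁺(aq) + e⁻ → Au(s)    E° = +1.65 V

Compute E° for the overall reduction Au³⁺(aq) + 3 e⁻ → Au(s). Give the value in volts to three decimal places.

Standard free energies of sequential steps add: ΔG°₃ = ΔG°₁ + ΔG°₂, so n₃E°₃ = n₁E°₁ + n₂E°₂.
E°₃ = (2×+1.42 + 1×+1.65) / 3 = (+4.490) / 3 = +1.497 V.

+1.497 V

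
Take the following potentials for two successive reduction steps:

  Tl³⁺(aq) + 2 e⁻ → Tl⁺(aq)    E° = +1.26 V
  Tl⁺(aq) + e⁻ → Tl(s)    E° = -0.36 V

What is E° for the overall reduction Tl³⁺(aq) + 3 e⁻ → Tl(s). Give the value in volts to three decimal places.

+0.720 V

Standard free energies of sequential steps add: ΔG°₃ = ΔG°₁ + ΔG°₂, so n₃E°₃ = n₁E°₁ + n₂E°₂.
E°₃ = (2×+1.26 + 1×-0.36) / 3 = (+2.160) / 3 = +0.720 V.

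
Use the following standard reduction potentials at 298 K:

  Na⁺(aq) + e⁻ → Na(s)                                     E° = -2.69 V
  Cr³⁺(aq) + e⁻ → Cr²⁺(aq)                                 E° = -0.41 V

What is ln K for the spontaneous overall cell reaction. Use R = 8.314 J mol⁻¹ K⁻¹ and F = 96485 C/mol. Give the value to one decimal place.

Cathode: Cr³⁺/Cr²⁺; anode: Na⁺/Na. E°cell = (-0.41) − (-2.69) = +2.28 V, with n = 1.
ΔG° = −nFE° = −RT ln K, so ln K = nFE°/(RT) = (1)(96485)(+2.28) / ((8.314)(298)) = 88.791.

88.8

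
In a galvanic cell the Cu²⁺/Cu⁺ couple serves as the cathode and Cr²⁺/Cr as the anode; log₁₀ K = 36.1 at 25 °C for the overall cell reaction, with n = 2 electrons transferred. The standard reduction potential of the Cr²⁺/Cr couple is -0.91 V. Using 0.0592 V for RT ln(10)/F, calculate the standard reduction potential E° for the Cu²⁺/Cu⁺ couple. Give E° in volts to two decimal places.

E°cell = (0.0592/n)·log K = (0.0592/2)(36.1) = +1.069 V.
Since Cu²⁺/Cu⁺ is the cathode and Cr²⁺/Cr the anode, E°cell = E°(Cu²⁺/Cu⁺) − E°(Cr²⁺/Cr).
So E°(Cu²⁺/Cu⁺) = E°cell + E°(Cr²⁺/Cr) = +1.069 + (-0.91) = +0.16 V.

+0.16 V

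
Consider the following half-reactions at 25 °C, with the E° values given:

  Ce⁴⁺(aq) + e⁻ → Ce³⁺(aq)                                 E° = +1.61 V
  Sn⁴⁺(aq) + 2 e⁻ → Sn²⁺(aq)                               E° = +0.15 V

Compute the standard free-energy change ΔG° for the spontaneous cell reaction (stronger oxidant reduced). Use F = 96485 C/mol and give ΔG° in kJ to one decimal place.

Ce⁴⁺/Ce³⁺ (E° = +1.61 V) is the cathode; Sn⁴⁺/Sn²⁺ (E° = +0.15 V) is the anode, so E°cell = +1.46 V.
Balancing electrons gives n = 2 (lcm of 1 and 2).
ΔG° = −nFE° = −(2)(96485)(+1.46) = -281,736 J = -281.7 kJ.

-281.7 kJ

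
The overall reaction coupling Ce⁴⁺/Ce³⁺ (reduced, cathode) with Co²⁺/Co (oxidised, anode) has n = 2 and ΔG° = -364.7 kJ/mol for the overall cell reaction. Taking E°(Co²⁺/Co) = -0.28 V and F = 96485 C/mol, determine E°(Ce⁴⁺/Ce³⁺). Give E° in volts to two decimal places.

+1.61 V

E°cell = −ΔG°/(nF) = −(-364.7×10³)/((2)(96485)) = +1.890 V.
Since Ce⁴⁺/Ce³⁺ is the cathode and Co²⁺/Co the anode, E°cell = E°(Ce⁴⁺/Ce³⁺) − E°(Co²⁺/Co).
So E°(Ce⁴⁺/Ce³⁺) = E°cell + E°(Co²⁺/Co) = +1.890 + (-0.28) = +1.61 V.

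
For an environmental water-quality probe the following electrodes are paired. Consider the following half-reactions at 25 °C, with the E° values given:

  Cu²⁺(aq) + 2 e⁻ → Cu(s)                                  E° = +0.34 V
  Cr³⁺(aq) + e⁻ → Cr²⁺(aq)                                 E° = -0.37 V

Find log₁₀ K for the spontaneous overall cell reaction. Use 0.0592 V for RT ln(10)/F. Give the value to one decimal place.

Cathode: Cu²⁺/Cu; anode: Cr³⁺/Cr²⁺. E°cell = +0.71 V, n = 2.
log K = nE°cell / 0.0592 = (2)(+0.71) / 0.0592 = 24.0.

24.0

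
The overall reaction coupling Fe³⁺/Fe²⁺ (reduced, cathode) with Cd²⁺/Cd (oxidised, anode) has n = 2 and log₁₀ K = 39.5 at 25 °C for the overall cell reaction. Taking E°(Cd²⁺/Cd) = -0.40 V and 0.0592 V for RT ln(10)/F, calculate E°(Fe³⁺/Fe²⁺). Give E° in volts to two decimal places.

E°cell = (0.0592/n)·log K = (0.0592/2)(39.5) = +1.169 V.
Since Fe³⁺/Fe²⁺ is the cathode and Cd²⁺/Cd the anode, E°cell = E°(Fe³⁺/Fe²⁺) − E°(Cd²⁺/Cd).
So E°(Fe³⁺/Fe²⁺) = E°cell + E°(Cd²⁺/Cd) = +1.169 + (-0.40) = +0.77 V.

+0.77 V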